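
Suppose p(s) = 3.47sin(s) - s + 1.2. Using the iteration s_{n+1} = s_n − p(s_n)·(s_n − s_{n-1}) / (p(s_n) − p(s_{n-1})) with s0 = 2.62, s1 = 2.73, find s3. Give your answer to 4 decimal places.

p(2.62) = 0.308968, p(2.73) = -0.141759
s2 = 2.730000 − (-0.141759)·(2.730000 − 2.620000) / (-0.141759 − 0.308968) = 2.730000 − (-0.015593)/(-0.450727) = 2.695404
p(2.695404) = 0.002008
s3 = 2.695404 − 0.002008·(2.695404 − 2.730000) / (0.002008 − (-0.141759)) = 2.695404 − (-0.000069)/(0.143767) = 2.695887

2.6959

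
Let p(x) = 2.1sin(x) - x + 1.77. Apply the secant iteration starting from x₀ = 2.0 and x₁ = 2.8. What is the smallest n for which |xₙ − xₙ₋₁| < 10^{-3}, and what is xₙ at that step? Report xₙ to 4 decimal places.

n = 4, xₙ = 2.6888

p(2.0) = 1.679525, p(2.8) = -0.326525
x₂ = 2.800000 − (-0.326525)·(0.800000)/(-2.006049) = 2.669784;  |Δ| = 0.130216
p(2.669784) = 0.054662
x₃ = 2.669784 − 0.054662·(-0.130216)/(0.381187) = 2.688457;  |Δ| = 0.018673
p(2.688457) = 0.000896
x₄ = 2.688457 − 0.000896·(0.018673)/(-0.053766) = 2.688768;  |Δ| = 0.000311
|x₄ − x₃| = 0.000311 < 10^{-3}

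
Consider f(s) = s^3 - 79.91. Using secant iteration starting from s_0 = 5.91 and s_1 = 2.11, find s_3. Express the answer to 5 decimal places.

f(5.91) = 126.5150710, f(2.11) = -70.5160690
s_2 = 2.1100000 − (-70.5160690)·(2.1100000 − 5.9100000) / (-70.5160690 − 126.5150710) = 2.1100000 − (267.9610622)/(-197.0311400) = 3.4699935
f(3.4699935) = -38.1283132
s_3 = 3.4699935 − (-38.1283132)·(3.4699935 − 2.1100000) / (-38.1283132 − (-70.5160690)) = 3.4699935 − (-51.8542566)/(32.3877558) = 5.0710385

5.07104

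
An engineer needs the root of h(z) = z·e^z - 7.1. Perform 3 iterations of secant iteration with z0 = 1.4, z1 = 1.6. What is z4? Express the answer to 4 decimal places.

h(1.4) = -1.422720, h(1.6) = 0.824852
z2 = 1.600000 − 0.824852·(1.600000 − 1.400000) / (0.824852 − (-1.422720)) = 1.600000 − (0.164970)/(2.247572) = 1.526601
h(1.526601) = -0.073814
z3 = 1.526601 − (-0.073814)·(1.526601 − 1.600000) / (-0.073814 − 0.824852) = 1.526601 − (0.005418)/(-0.898666) = 1.532629
h(1.532629) = -0.003411
z4 = 1.532629 − (-0.003411)·(1.532629 − 1.526601) / (-0.003411 − (-0.073814)) = 1.532629 − (-0.000021)/(0.070403) = 1.532922

1.5329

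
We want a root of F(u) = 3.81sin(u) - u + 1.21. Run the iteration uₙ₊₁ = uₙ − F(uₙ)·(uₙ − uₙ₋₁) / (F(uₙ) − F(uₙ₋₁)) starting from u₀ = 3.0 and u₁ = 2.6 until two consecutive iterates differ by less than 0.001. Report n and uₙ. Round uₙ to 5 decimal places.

n = 4, uₙ = 2.73095

F(3.0) = -1.2523328, F(2.6) = 0.5740602
u₂ = 2.6000000 − 0.5740602·(-0.4000000)/(1.8263930) = 2.7257255;  |Δ| = 0.1257255
F(2.7257255) = 0.0234512
u₃ = 2.7257255 − 0.0234512·(0.1257255)/(-0.5506091) = 2.7310803;  |Δ| = 0.0053548
F(2.7310803) = -0.0005885
u₄ = 2.7310803 − (-0.0005885)·(0.0053548)/(-0.0240397) = 2.7309492;  |Δ| = 0.0001311
|u₄ − u₃| = 0.0001311 < 0.001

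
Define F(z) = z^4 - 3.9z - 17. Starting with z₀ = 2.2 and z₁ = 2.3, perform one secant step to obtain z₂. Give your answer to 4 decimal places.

2.2517

F(2.2) = -2.154400, F(2.3) = 2.014100
z₂ = 2.300000 − 2.014100·(2.300000 − 2.200000) / (2.014100 − (-2.154400)) = 2.300000 − (0.201410)/(4.168500) = 2.251683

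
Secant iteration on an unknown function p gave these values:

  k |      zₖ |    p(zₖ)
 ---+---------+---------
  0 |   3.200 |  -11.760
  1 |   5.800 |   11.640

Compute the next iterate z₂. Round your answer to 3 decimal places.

4.507

z₂ = 5.800 − 11.640·(5.800 − 3.200) / (11.640 − (-11.760))
   = 5.800 − (30.26400)/(23.40000) = 4.50667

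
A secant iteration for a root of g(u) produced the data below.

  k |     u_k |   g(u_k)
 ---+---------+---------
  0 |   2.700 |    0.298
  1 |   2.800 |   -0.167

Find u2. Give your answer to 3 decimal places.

u2 = 2.800 − (-0.167)·(2.800 − 2.700) / (-0.167 − 0.298)
   = 2.800 − (-0.01670)/(-0.46500) = 2.76409

2.764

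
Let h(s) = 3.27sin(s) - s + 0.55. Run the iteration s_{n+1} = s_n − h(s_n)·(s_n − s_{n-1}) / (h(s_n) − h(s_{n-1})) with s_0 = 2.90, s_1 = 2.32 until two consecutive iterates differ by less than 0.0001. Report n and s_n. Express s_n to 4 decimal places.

n = 5, s_n = 2.5019

h(2.90) = -1.567655, h(2.32) = 0.624397
s_2 = 2.320000 − 0.624397·(-0.580000)/(2.192052) = 2.485211;  |Δ| = 0.165211
h(2.485211) = 0.060322
s_3 = 2.485211 − 0.060322·(0.165211)/(-0.564075) = 2.502878;  |Δ| = 0.017668
h(2.502878) = -0.003423
s_4 = 2.502878 − (-0.003423)·(0.017668)/(-0.063745) = 2.501930;  |Δ| = 0.000949
h(2.501930) = 0.000016
s_5 = 2.501930 − 0.000016·(-0.000949)/(0.003438) = 2.501934;  |Δ| = 0.000004
|s_5 − s_4| = 0.000004 < 0.0001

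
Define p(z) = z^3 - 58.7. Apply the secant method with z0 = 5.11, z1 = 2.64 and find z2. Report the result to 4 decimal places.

p(5.11) = 74.732831, p(2.64) = -40.300256
z2 = 2.640000 − (-40.300256)·(2.640000 − 5.110000) / (-40.300256 − 74.732831) = 2.640000 − (99.541632)/(-115.033087) = 3.505330

3.5053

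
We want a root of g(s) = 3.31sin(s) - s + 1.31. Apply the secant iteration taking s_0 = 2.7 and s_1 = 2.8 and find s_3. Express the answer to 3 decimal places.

2.706

g(2.7) = 0.02463, g(2.8) = -0.38119
s_2 = 2.80000 − (-0.38119)·(2.80000 − 2.70000) / (-0.38119 − 0.02463) = 2.80000 − (-0.03812)/(-0.40582) = 2.70607
g(2.70607) = 0.00037
s_3 = 2.70607 − 0.00037·(2.70607 − 2.80000) / (0.00037 − (-0.38119)) = 2.70607 − (-0.00004)/(0.38156) = 2.70616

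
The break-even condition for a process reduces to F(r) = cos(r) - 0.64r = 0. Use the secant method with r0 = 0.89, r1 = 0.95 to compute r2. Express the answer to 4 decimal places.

F(0.89) = 0.059812, F(0.95) = -0.026317
r2 = 0.950000 − (-0.026317)·(0.950000 − 0.890000) / (-0.026317 − 0.059812) = 0.950000 − (-0.001579)/(-0.086129) = 0.931667

0.9317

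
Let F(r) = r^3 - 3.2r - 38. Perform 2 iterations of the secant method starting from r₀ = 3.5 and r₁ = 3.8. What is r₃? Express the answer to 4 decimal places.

3.6782

F(3.5) = -6.325000, F(3.8) = 4.712000
r₂ = 3.800000 − 4.712000·(3.800000 − 3.500000) / (4.712000 − (-6.325000)) = 3.800000 − (1.413600)/(11.037000) = 3.671922
F(3.671922) = -0.241596
r₃ = 3.671922 − (-0.241596)·(3.671922 − 3.800000) / (-0.241596 − 4.712000) = 3.671922 − (0.030943)/(-4.953596) = 3.678168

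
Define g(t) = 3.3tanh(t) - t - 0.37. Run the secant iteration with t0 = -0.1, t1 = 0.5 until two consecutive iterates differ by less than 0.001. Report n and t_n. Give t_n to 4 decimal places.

g(-0.1) = -0.598904, g(0.5) = 0.654987
t2 = 0.500000 − 0.654987·(0.600000)/(1.253891) = 0.186582;  |Δ| = 0.313418
g(0.186582) = 0.052092
t3 = 0.186582 − 0.052092·(-0.313418)/(-0.602895) = 0.159502;  |Δ| = 0.027080
g(0.159502) = -0.007564
t4 = 0.159502 − (-0.007564)·(-0.027080)/(-0.059656) = 0.162936;  |Δ| = 0.003434
g(0.162936) = 0.000044
t5 = 0.162936 − 0.000044·(0.003434)/(0.007608) = 0.162916;  |Δ| = 0.000020
|t5 − t4| = 0.000020 < 0.001

n = 5, t_n = 0.1629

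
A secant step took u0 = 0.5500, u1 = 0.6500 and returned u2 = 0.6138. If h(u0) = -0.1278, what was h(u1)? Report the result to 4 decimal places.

The secant line through (0.5500, -0.1278) and (0.6500, h(u1)) crosses zero at u2 = 0.6138.
So (0.5500, -0.1278), (0.6500, h(u1)), (0.6138, 0) are collinear:
h(u1) = -0.1278 · (0.6500 − 0.6138) / (0.5500 − 0.6138) = -0.1278 · (0.036200)/(-0.063800) = 0.072513

0.0725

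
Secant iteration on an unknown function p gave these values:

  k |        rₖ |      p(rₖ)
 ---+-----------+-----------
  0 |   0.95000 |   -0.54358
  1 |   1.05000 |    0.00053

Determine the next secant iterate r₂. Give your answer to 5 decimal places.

r₂ = 1.05000 − 0.00053·(1.05000 − 0.95000) / (0.00053 − (-0.54358))
   = 1.05000 − (0.0000530)/(0.5441100) = 1.0499026

1.04990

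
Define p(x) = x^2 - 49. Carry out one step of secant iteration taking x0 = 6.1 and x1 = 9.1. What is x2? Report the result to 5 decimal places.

p(6.1) = -11.7900000, p(9.1) = 33.8100000
x2 = 9.1000000 − 33.8100000·(9.1000000 − 6.1000000) / (33.8100000 − (-11.7900000)) = 9.1000000 − (101.4300000)/(45.6000000) = 6.8756579

6.87566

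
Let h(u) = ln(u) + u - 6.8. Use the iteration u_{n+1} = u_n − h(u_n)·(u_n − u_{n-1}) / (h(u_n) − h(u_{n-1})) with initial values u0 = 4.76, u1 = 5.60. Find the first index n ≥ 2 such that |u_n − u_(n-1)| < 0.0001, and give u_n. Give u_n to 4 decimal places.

h(4.76) = -0.479752, h(5.60) = 0.522767
u2 = 5.600000 − 0.522767·(0.840000)/(1.002519) = 5.161979;  |Δ| = 0.438021
h(5.161979) = 0.003300
u3 = 5.161979 − 0.003300·(-0.438021)/(-0.519467) = 5.159197;  |Δ| = 0.002782
h(5.159197) = -0.000022
u4 = 5.159197 − (-0.000022)·(-0.002782)/(-0.003321) = 5.159215;  |Δ| = 0.000018
|u4 − u3| = 0.000018 < 0.0001

n = 4, u_n = 5.1592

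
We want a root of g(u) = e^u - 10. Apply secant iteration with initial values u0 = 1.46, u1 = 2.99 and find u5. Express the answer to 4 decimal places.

g(1.46) = -5.694040, g(2.99) = 9.885682
u2 = 2.990000 − 9.885682·(2.990000 − 1.460000) / (9.885682 − (-5.694040)) = 2.990000 − (15.125094)/(15.579723) = 2.019181
g(2.019181) = -2.467848
u3 = 2.019181 − (-2.467848)·(2.019181 − 2.990000) / (-2.467848 − 9.885682) = 2.019181 − (2.395834)/(-12.353530) = 2.213120
g(2.213120) = -0.855798
u4 = 2.213120 − (-0.855798)·(2.213120 − 2.019181) / (-0.855798 − (-2.467848)) = 2.213120 − (-0.165973)/(1.612050) = 2.316078
g(2.316078) = 0.135840
u5 = 2.316078 − 0.135840·(2.316078 − 2.213120) / (0.135840 − (-0.855798)) = 2.316078 − (0.013986)/(0.991637) = 2.301974

2.3020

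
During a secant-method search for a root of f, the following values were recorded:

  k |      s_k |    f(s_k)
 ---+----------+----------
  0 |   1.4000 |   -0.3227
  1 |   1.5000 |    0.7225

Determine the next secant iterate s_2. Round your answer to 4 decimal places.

s_2 = 1.5000 − 0.7225·(1.5000 − 1.4000) / (0.7225 − (-0.3227))
   = 1.5000 − (0.072250)/(1.045200) = 1.430874

1.4309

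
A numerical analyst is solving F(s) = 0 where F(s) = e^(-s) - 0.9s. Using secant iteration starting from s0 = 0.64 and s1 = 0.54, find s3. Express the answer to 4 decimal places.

F(0.64) = -0.048708, F(0.54) = 0.096748
s2 = 0.540000 − 0.096748·(0.540000 − 0.640000) / (0.096748 − (-0.048708)) = 0.540000 − (-0.009675)/(0.145456) = 0.606514
F(0.606514) = -0.000614
s3 = 0.606514 − (-0.000614)·(0.606514 − 0.540000) / (-0.000614 − 0.096748) = 0.606514 − (-0.000041)/(-0.097362) = 0.606094

0.6061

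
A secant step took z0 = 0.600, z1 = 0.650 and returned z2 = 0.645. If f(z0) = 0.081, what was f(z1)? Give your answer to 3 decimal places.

-0.009

The secant line through (0.600, 0.081) and (0.650, f(z1)) crosses zero at z2 = 0.645.
So (0.600, 0.081), (0.650, f(z1)), (0.645, 0) are collinear:
f(z1) = 0.081 · (0.650 − 0.645) / (0.600 − 0.645) = 0.081 · (0.00500)/(-0.04500) = -0.00900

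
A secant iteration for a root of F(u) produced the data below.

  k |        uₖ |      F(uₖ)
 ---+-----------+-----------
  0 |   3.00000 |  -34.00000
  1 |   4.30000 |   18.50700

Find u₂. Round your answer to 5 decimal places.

u₂ = 4.30000 − 18.50700·(4.30000 − 3.00000) / (18.50700 − (-34.00000))
   = 4.30000 − (24.0591000)/(52.5070000) = 3.8417925

3.84179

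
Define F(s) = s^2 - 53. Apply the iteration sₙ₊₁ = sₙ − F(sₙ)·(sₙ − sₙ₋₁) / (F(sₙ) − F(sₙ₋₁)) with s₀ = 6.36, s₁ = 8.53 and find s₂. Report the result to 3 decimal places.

7.203

F(6.36) = -12.55040, F(8.53) = 19.76090
s₂ = 8.53000 − 19.76090·(8.53000 − 6.36000) / (19.76090 − (-12.55040)) = 8.53000 − (42.88115)/(32.31130) = 7.20287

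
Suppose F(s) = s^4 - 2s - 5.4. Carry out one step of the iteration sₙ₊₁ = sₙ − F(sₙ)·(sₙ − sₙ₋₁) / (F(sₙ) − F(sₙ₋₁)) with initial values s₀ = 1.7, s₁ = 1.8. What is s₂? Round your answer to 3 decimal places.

1.723

F(1.7) = -0.44790, F(1.8) = 1.49760
s₂ = 1.80000 − 1.49760·(1.80000 − 1.70000) / (1.49760 − (-0.44790)) = 1.80000 − (0.14976)/(1.94550) = 1.72302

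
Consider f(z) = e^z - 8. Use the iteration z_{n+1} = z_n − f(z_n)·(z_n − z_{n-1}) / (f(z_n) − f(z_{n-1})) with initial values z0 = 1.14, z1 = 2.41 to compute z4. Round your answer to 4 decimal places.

2.0817

f(1.14) = -4.873232, f(2.41) = 3.133961
z2 = 2.410000 − 3.133961·(2.410000 − 1.140000) / (3.133961 − (-4.873232)) = 2.410000 − (3.980131)/(8.007193) = 1.912931
f(1.912931) = -1.227092
z3 = 1.912931 − (-1.227092)·(1.912931 − 2.410000) / (-1.227092 − 3.133961) = 1.912931 − (0.609950)/(-4.361053) = 2.052794
f(2.052794) = -0.210369
z4 = 2.052794 − (-0.210369)·(2.052794 − 1.912931) / (-0.210369 − (-1.227092)) = 2.052794 − (-0.029423)/(1.016723) = 2.081732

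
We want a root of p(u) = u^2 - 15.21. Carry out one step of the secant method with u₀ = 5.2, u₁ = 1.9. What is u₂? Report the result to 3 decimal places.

3.534

p(5.2) = 11.83000, p(1.9) = -11.60000
u₂ = 1.90000 − (-11.60000)·(1.90000 − 5.20000) / (-11.60000 − 11.83000) = 1.90000 − (38.28000)/(-23.43000) = 3.53380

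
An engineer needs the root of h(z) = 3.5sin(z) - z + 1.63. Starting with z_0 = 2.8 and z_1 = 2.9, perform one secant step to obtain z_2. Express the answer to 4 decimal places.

2.8006

h(2.8) = 0.002459, h(2.9) = -0.432627
z_2 = 2.900000 − (-0.432627)·(2.900000 − 2.800000) / (-0.432627 − 0.002459) = 2.900000 − (-0.043263)/(-0.435086) = 2.800565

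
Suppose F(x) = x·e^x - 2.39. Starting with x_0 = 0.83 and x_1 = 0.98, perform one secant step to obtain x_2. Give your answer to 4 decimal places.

0.9331

F(0.83) = -0.486545, F(0.98) = 0.221167
x_2 = 0.980000 − 0.221167·(0.980000 − 0.830000) / (0.221167 − (-0.486545)) = 0.980000 − (0.033175)/(0.707713) = 0.933124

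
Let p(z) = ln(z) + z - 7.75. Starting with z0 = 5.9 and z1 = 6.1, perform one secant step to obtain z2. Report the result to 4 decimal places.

p(5.9) = -0.075048, p(6.1) = 0.158289
z2 = 6.100000 − 0.158289·(6.100000 − 5.900000) / (0.158289 − (-0.075048)) = 6.100000 − (0.031658)/(0.233336) = 5.964326

5.9643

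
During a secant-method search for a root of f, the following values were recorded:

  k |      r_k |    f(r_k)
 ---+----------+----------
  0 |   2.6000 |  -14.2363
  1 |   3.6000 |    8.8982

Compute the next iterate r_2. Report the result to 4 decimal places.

r_2 = 3.6000 − 8.8982·(3.6000 − 2.6000) / (8.8982 − (-14.2363))
   = 3.6000 − (8.898200)/(23.134500) = 3.215371

3.2154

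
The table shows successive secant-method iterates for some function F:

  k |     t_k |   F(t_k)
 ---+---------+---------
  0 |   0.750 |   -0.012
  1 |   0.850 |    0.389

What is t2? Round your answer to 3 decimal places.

t2 = 0.850 − 0.389·(0.850 − 0.750) / (0.389 − (-0.012))
   = 0.850 − (0.03890)/(0.40100) = 0.75299

0.753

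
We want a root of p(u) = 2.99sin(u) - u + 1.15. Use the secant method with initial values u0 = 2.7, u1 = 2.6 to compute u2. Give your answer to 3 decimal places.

2.625

p(2.7) = -0.27213, p(2.6) = 0.09135
u2 = 2.60000 − 0.09135·(2.60000 − 2.70000) / (0.09135 − (-0.27213)) = 2.60000 − (-0.00913)/(0.36348) = 2.62513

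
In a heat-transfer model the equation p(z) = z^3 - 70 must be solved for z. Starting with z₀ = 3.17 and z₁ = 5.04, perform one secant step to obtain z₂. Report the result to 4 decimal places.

p(3.17) = -38.144987, p(5.04) = 58.024064
z₂ = 5.040000 − 58.024064·(5.040000 − 3.170000) / (58.024064 − (-38.144987)) = 5.040000 − (108.505000)/(96.169051) = 3.911726

3.9117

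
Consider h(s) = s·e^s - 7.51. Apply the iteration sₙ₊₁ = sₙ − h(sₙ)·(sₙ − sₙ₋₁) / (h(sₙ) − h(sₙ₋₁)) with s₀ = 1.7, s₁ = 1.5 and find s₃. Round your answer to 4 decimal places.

h(1.7) = 1.795711, h(1.5) = -0.787466
s₂ = 1.500000 − (-0.787466)·(1.500000 − 1.700000) / (-0.787466 − 1.795711) = 1.500000 − (0.157493)/(-2.583177) = 1.560969
h(1.560969) = -0.074428
s₃ = 1.560969 − (-0.074428)·(1.560969 − 1.500000) / (-0.074428 − (-0.787466)) = 1.560969 − (-0.004538)/(0.713038) = 1.567333

1.5673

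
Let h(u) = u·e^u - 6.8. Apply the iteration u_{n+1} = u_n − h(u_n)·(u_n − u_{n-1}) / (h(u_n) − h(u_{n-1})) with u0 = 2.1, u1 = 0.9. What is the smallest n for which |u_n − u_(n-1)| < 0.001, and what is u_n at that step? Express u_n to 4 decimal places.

h(2.1) = 10.348957, h(0.9) = -4.586357
u2 = 0.900000 − (-4.586357)·(-1.200000)/(-14.935314) = 1.268498;  |Δ| = 0.368498
h(1.268498) = -2.289848
u3 = 1.268498 − (-2.289848)·(0.368498)/(2.296510) = 1.635926;  |Δ| = 0.367429
h(1.635926) = 1.599193
u4 = 1.635926 − 1.599193·(0.367429)/(3.889040) = 1.484838;  |Δ| = 0.151089
h(1.484838) = -0.245555
u5 = 1.484838 − (-0.245555)·(-0.151089)/(-1.844748) = 1.504949;  |Δ| = 0.020111
h(1.504949) = -0.021821
u6 = 1.504949 − (-0.021821)·(0.020111)/(0.223734) = 1.506911;  |Δ| = 0.001961
h(1.506911) = 0.000339
u7 = 1.506911 − 0.000339·(0.001961)/(0.022160) = 1.506881;  |Δ| = 0.000030
|u7 − u6| = 0.000030 < 0.001

n = 7, u_n = 1.5069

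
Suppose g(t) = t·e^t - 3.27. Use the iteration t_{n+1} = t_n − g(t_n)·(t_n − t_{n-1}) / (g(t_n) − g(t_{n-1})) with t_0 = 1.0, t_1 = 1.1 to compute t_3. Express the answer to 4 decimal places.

1.0945

g(1.0) = -0.551718, g(1.1) = 0.034583
t_2 = 1.100000 − 0.034583·(1.100000 − 1.000000) / (0.034583 − (-0.551718)) = 1.100000 − (0.003458)/(0.586301) = 1.094102
g(1.094102) = -0.002468
t_3 = 1.094102 − (-0.002468)·(1.094102 − 1.100000) / (-0.002468 − 0.034583) = 1.094102 − (0.000015)/(-0.037050) = 1.094494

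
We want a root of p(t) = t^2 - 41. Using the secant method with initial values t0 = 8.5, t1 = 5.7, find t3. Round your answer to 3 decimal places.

6.409

p(8.5) = 31.25000, p(5.7) = -8.51000
t2 = 5.70000 − (-8.51000)·(5.70000 − 8.50000) / (-8.51000 − 31.25000) = 5.70000 − (23.82800)/(-39.76000) = 6.29930
p(6.29930) = -1.31887
t3 = 6.29930 − (-1.31887)·(6.29930 − 5.70000) / (-1.31887 − (-8.51000)) = 6.29930 − (-0.79039)/(7.19113) = 6.40921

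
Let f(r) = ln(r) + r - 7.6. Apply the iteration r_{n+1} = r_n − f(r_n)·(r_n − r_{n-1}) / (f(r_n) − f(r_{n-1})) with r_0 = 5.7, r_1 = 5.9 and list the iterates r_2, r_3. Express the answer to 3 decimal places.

f(5.7) = -0.15953, f(5.9) = 0.07495
r_2 = 5.90000 − 0.07495·(5.90000 − 5.70000) / (0.07495 − (-0.15953)) = 5.90000 − (0.01499)/(0.23449) = 5.83607
f(5.83607) = 0.00013
r_3 = 5.83607 − 0.00013·(5.83607 − 5.90000) / (0.00013 − 0.07495) = 5.83607 − (-0.00001)/(-0.07482) = 5.83596

5.836, 5.836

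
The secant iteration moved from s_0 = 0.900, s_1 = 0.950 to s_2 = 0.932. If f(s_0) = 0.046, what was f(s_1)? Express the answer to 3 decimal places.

The secant line through (0.900, 0.046) and (0.950, f(s_1)) crosses zero at s_2 = 0.932.
So (0.900, 0.046), (0.950, f(s_1)), (0.932, 0) are collinear:
f(s_1) = 0.046 · (0.950 − 0.932) / (0.900 − 0.932) = 0.046 · (0.01800)/(-0.03200) = -0.02587

-0.026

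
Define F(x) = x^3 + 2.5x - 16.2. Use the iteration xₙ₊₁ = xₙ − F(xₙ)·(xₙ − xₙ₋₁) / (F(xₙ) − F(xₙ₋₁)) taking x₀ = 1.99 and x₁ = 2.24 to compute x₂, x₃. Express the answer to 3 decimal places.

2.200, 2.203

F(1.99) = -3.34440, F(2.24) = 0.63942
x₂ = 2.24000 − 0.63942·(2.24000 − 1.99000) / (0.63942 − (-3.34440)) = 2.24000 − (0.15986)/(3.98383) = 2.19987
F(2.19987) = -0.05415
x₃ = 2.19987 − (-0.05415)·(2.19987 − 2.24000) / (-0.05415 − 0.63942) = 2.19987 − (0.00217)/(-0.69357) = 2.20301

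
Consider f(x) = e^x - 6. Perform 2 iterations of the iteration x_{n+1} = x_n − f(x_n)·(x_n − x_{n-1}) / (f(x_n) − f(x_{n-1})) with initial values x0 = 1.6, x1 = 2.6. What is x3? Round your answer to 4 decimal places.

1.7675

f(1.6) = -1.046968, f(2.6) = 7.463738
x2 = 2.600000 − 7.463738·(2.600000 − 1.600000) / (7.463738 − (-1.046968)) = 2.600000 − (7.463738)/(8.510706) = 1.723018
f(1.723018) = -0.398594
x3 = 1.723018 − (-0.398594)·(1.723018 − 2.600000) / (-0.398594 − 7.463738) = 1.723018 − (0.349559)/(-7.862332) = 1.767478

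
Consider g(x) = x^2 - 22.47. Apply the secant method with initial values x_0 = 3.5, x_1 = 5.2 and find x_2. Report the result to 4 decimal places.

g(3.5) = -10.220000, g(5.2) = 4.570000
x_2 = 5.200000 − 4.570000·(5.200000 − 3.500000) / (4.570000 − (-10.220000)) = 5.200000 − (7.769000)/(14.790000) = 4.674713

4.6747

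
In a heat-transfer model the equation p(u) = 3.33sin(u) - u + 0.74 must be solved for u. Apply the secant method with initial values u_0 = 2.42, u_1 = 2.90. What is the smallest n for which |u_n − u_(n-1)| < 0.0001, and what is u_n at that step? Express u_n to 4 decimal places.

n = 5, u_n = 2.5625

p(2.42) = 0.519735, p(2.90) = -1.363300
u_2 = 2.900000 − (-1.363300)·(0.480000)/(-1.883035) = 2.552485;  |Δ| = 0.347515
p(2.552485) = 0.037729
u_3 = 2.552485 − 0.037729·(-0.347515)/(1.401029) = 2.561843;  |Δ| = 0.009358
p(2.561843) = 0.002379
u_4 = 2.561843 − 0.002379·(0.009358)/(-0.035350) = 2.562473;  |Δ| = 0.000630
p(2.562473) = -0.000006
u_5 = 2.562473 − (-0.000006)·(0.000630)/(-0.002385) = 2.562471;  |Δ| = 0.000002
|u_5 − u_4| = 0.000002 < 0.0001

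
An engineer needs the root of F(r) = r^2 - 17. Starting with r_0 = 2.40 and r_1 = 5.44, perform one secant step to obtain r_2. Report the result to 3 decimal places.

F(2.40) = -11.24000, F(5.44) = 12.59360
r_2 = 5.44000 − 12.59360·(5.44000 − 2.40000) / (12.59360 − (-11.24000)) = 5.44000 − (38.28454)/(23.83360) = 3.83367

3.834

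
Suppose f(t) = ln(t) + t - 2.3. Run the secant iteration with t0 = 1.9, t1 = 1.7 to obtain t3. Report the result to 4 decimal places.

f(1.9) = 0.241854, f(1.7) = -0.069372
t2 = 1.700000 − (-0.069372)·(1.700000 − 1.900000) / (-0.069372 − 0.241854) = 1.700000 − (0.013874)/(-0.311226) = 1.744580
f(1.744580) = 0.001093
t3 = 1.744580 − 0.001093·(1.744580 − 1.700000) / (0.001093 − (-0.069372)) = 1.744580 − (0.000049)/(0.070465) = 1.743888

1.7439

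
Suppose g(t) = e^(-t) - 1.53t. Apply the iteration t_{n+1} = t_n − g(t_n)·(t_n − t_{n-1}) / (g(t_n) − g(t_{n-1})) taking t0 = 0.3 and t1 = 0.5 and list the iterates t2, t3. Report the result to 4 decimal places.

g(0.3) = 0.281818, g(0.5) = -0.158469
t2 = 0.500000 − (-0.158469)·(0.500000 − 0.300000) / (-0.158469 − 0.281818) = 0.500000 − (-0.031694)/(-0.440288) = 0.428016
g(0.428016) = -0.003062
t3 = 0.428016 − (-0.003062)·(0.428016 − 0.500000) / (-0.003062 − (-0.158469)) = 0.428016 − (0.000220)/(0.155407) = 0.426597

0.4280, 0.4266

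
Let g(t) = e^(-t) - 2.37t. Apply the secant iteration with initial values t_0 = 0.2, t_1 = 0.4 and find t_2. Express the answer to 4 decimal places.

g(0.2) = 0.344731, g(0.4) = -0.277680
t_2 = 0.400000 − (-0.277680)·(0.400000 − 0.200000) / (-0.277680 − 0.344731) = 0.400000 − (-0.055536)/(-0.622411) = 0.310773

0.3108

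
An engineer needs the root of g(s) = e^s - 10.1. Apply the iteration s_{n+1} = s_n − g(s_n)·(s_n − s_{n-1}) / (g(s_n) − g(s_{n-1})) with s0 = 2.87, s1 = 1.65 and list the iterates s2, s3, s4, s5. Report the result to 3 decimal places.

g(2.87) = 7.53702, g(1.65) = -4.89302
s2 = 1.65000 − (-4.89302)·(1.65000 − 2.87000) / (-4.89302 − 7.53702) = 1.65000 − (5.96948)/(-12.43004) = 2.13025
g(2.13025) = -1.68306
s3 = 2.13025 − (-1.68306)·(2.13025 − 1.65000) / (-1.68306 − (-4.89302)) = 2.13025 − (-0.80828)/(3.20996) = 2.38205
g(2.38205) = 0.72709
s4 = 2.38205 − 0.72709·(2.38205 − 2.13025) / (0.72709 − (-1.68306)) = 2.38205 − (0.18308)/(2.41014) = 2.30609
g(2.30609) = -0.06492
s5 = 2.30609 − (-0.06492)·(2.30609 − 2.38205) / (-0.06492 − 0.72709) = 2.30609 − (0.00493)/(-0.79200) = 2.31231

2.130, 2.382, 2.306, 2.312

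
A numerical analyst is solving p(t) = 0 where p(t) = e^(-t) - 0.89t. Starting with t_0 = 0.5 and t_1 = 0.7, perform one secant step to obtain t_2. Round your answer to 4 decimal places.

0.6122

p(0.5) = 0.161531, p(0.7) = -0.126415
t_2 = 0.700000 − (-0.126415)·(0.700000 − 0.500000) / (-0.126415 − 0.161531) = 0.700000 − (-0.025283)/(-0.287945) = 0.612195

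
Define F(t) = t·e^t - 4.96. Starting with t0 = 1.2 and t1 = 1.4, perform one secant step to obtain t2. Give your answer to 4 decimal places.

1.3153

F(1.2) = -0.975860, F(1.4) = 0.717280
t2 = 1.400000 − 0.717280·(1.400000 − 1.200000) / (0.717280 − (-0.975860)) = 1.400000 − (0.143456)/(1.693140) = 1.315272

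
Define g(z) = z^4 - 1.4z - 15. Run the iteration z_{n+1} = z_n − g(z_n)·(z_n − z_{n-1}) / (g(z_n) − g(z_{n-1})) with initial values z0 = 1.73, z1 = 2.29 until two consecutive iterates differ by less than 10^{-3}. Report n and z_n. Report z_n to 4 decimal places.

n = 5, z_n = 2.0563

g(1.73) = -8.464550, g(2.29) = 9.294585
z2 = 2.290000 − 9.294585·(0.560000)/(17.759134) = 1.996913;  |Δ| = 0.293087
g(1.996913) = -1.894227
z3 = 1.996913 − (-1.894227)·(-0.293087)/(-11.188812) = 2.046532;  |Δ| = 0.049619
g(2.046532) = -0.323351
z4 = 2.046532 − (-0.323351)·(0.049619)/(1.570876) = 2.056745;  |Δ| = 0.010214
g(2.056745) = 0.015161
z5 = 2.056745 − 0.015161·(0.010214)/(0.338512) = 2.056288;  |Δ| = 0.000457
|z5 − z4| = 0.000457 < 10^{-3}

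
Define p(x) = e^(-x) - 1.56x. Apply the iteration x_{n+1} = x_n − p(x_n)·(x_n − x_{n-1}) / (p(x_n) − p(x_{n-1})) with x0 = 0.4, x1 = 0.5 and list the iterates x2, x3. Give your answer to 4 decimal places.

0.4211, 0.4208

p(0.4) = 0.046320, p(0.5) = -0.173469
x2 = 0.500000 − (-0.173469)·(0.500000 − 0.400000) / (-0.173469 − 0.046320) = 0.500000 − (-0.017347)/(-0.219789) = 0.421075
p(0.421075) = -0.000536
x3 = 0.421075 − (-0.000536)·(0.421075 − 0.500000) / (-0.000536 − (-0.173469)) = 0.421075 − (0.000042)/(0.172934) = 0.420830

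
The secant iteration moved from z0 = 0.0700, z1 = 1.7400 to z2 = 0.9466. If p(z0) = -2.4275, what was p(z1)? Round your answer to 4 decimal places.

The secant line through (0.0700, -2.4275) and (1.7400, p(z1)) crosses zero at z2 = 0.9466.
So (0.0700, -2.4275), (1.7400, p(z1)), (0.9466, 0) are collinear:
p(z1) = -2.4275 · (1.7400 − 0.9466) / (0.0700 − 0.9466) = -2.4275 · (0.793400)/(-0.876600) = 2.197101

2.1971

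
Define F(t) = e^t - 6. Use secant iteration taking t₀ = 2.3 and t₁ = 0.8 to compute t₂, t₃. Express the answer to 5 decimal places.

1.53067, 1.95117

F(2.3) = 3.9741825, F(0.8) = -3.7744591
t₂ = 0.8000000 − (-3.7744591)·(0.8000000 − 2.3000000) / (-3.7744591 − 3.9741825) = 0.8000000 − (5.6616886)/(-7.7486415) = 1.5306685
F(1.5306685) = -1.3787347
t₃ = 1.5306685 − (-1.3787347)·(1.5306685 − 0.8000000) / (-1.3787347 − (-3.7744591)) = 1.5306685 − (-1.0073981)/(2.3957244) = 1.9511669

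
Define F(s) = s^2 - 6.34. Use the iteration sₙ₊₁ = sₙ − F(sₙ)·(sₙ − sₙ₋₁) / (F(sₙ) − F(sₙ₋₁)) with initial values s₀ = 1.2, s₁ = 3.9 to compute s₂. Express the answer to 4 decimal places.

2.1608

F(1.2) = -4.900000, F(3.9) = 8.870000
s₂ = 3.900000 − 8.870000·(3.900000 − 1.200000) / (8.870000 − (-4.900000)) = 3.900000 − (23.949000)/(13.770000) = 2.160784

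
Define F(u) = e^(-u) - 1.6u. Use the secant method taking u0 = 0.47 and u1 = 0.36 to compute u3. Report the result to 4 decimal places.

0.4134

F(0.47) = -0.126998, F(0.36) = 0.121676
u2 = 0.360000 − 0.121676·(0.360000 − 0.470000) / (0.121676 − (-0.126998)) = 0.360000 − (-0.013384)/(0.248674) = 0.413823
F(0.413823) = -0.000999
u3 = 0.413823 − (-0.000999)·(0.413823 − 0.360000) / (-0.000999 − 0.121676) = 0.413823 − (-0.000054)/(-0.122675) = 0.413385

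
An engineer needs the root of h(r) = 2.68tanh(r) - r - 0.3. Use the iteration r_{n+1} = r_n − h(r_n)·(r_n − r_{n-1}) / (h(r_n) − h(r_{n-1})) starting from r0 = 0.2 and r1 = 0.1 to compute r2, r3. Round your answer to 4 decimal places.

h(0.2) = 0.028966, h(0.1) = -0.132890
r2 = 0.100000 − (-0.132890)·(0.100000 − 0.200000) / (-0.132890 − 0.028966) = 0.100000 − (0.013289)/(-0.161856) = 0.182104
h(0.182104) = 0.000610
r3 = 0.182104 − 0.000610·(0.182104 − 0.100000) / (0.000610 − (-0.132890)) = 0.182104 − (0.000050)/(0.133500) = 0.181728

0.1821, 0.1817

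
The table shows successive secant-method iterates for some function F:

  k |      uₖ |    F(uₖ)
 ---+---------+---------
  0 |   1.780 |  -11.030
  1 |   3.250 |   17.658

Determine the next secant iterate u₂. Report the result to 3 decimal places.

u₂ = 3.250 − 17.658·(3.250 − 1.780) / (17.658 − (-11.030))
   = 3.250 − (25.95726)/(28.68800) = 2.34519

2.345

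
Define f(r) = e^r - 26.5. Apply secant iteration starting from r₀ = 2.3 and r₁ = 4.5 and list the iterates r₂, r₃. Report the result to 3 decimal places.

f(2.3) = -16.52582, f(4.5) = 63.51713
r₂ = 4.50000 − 63.51713·(4.50000 − 2.30000) / (63.51713 − (-16.52582)) = 4.50000 − (139.73769)/(80.04295) = 2.75422
f(2.75422) = -10.79128
r₃ = 2.75422 − (-10.79128)·(2.75422 − 4.50000) / (-10.79128 − 63.51713) = 2.75422 − (18.83924)/(-74.30841) = 3.00774

2.754, 3.008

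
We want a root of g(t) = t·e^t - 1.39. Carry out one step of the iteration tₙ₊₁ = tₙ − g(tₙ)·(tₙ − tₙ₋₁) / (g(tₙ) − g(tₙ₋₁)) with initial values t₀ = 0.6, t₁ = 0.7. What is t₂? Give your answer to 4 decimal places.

0.6938

g(0.6) = -0.296729, g(0.7) = 0.019627
t₂ = 0.700000 − 0.019627·(0.700000 − 0.600000) / (0.019627 − (-0.296729)) = 0.700000 − (0.001963)/(0.316356) = 0.693796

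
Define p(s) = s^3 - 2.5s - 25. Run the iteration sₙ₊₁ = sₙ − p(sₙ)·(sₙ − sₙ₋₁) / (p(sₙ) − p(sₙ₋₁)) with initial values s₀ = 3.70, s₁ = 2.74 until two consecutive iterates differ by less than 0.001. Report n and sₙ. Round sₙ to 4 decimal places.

n = 5, sₙ = 3.2082

p(3.70) = 16.403000, p(2.74) = -11.279176
s₂ = 2.740000 − (-11.279176)·(-0.960000)/(-27.682176) = 3.131155;  |Δ| = 0.391155
p(3.131155) = -2.129644
s₃ = 3.131155 − (-2.129644)·(0.391155)/(9.149532) = 3.222200;  |Δ| = 0.091045
p(3.222200) = 0.399216
s₄ = 3.222200 − 0.399216·(0.091045)/(2.528860) = 3.207827;  |Δ| = 0.014373
p(3.207827) = -0.010536
s₅ = 3.207827 − (-0.010536)·(-0.014373)/(-0.409752) = 3.208196;  |Δ| = 0.000370
|s₅ − s₄| = 0.000370 < 0.001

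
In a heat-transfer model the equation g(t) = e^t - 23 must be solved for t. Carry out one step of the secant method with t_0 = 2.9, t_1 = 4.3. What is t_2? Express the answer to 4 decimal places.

3.0217

g(2.9) = -4.825855, g(4.3) = 50.699794
t_2 = 4.300000 − 50.699794·(4.300000 − 2.900000) / (50.699794 − (-4.825855)) = 4.300000 − (70.979711)/(55.525648) = 3.021677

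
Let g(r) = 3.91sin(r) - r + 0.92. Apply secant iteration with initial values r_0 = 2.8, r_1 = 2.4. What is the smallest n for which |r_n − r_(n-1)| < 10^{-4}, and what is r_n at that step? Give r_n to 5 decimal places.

g(2.8) = -0.5701963, g(2.4) = 1.1610610
r_2 = 2.4000000 − 1.1610610·(-0.4000000)/(1.7312574) = 2.6682584;  |Δ| = 0.2682584
g(2.6682584) = 0.0341402
r_3 = 2.6682584 − 0.0341402·(0.2682584)/(-1.1269208) = 2.6763854;  |Δ| = 0.0081269
g(2.6763854) = -0.0023278
r_4 = 2.6763854 − (-0.0023278)·(0.0081269)/(-0.0364681) = 2.6758666;  |Δ| = 0.0005188
g(2.6758666) = 0.0000035
r_5 = 2.6758666 − 0.0000035·(-0.0005188)/(0.0023313) = 2.6758674;  |Δ| = 0.0000008
|r_5 − r_4| = 0.0000008 < 10^{-4}

n = 5, r_n = 2.67587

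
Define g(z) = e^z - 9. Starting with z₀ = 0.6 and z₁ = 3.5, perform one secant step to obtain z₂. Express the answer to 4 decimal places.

1.2652

g(0.6) = -7.177881, g(3.5) = 24.115452
z₂ = 3.500000 − 24.115452·(3.500000 − 0.600000) / (24.115452 − (-7.177881)) = 3.500000 − (69.934811)/(31.293333) = 1.265185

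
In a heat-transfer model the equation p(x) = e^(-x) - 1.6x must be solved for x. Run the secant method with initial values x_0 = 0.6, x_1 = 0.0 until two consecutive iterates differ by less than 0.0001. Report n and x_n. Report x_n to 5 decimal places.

p(0.6) = -0.4111884, p(0.0) = 1.0000000
x_2 = 0.0000000 − 1.0000000·(-0.6000000)/(1.4111884) = 0.4251736;  |Δ| = 0.4251736
p(0.4251736) = -0.0266214
x_3 = 0.4251736 − (-0.0266214)·(0.4251736)/(-1.0266214) = 0.4141484;  |Δ| = 0.0110252
p(0.4141484) = -0.0017345
x_4 = 0.4141484 − (-0.0017345)·(-0.0110252)/(0.0248869) = 0.4133800;  |Δ| = 0.0007684
p(0.4133800) = 0.0000030
x_5 = 0.4133800 − 0.0000030·(-0.0007684)/(0.0017375) = 0.4133813;  |Δ| = 0.0000013
|x_5 − x_4| = 0.0000013 < 0.0001

n = 5, x_n = 0.41338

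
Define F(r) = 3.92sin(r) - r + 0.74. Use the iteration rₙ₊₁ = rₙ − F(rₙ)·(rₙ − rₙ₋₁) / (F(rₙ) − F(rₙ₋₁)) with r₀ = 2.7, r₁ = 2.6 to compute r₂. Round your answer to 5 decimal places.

F(2.7) = -0.2846709, F(2.6) = 0.1607654
r₂ = 2.6000000 − 0.1607654·(2.6000000 − 2.7000000) / (0.1607654 − (-0.2846709)) = 2.6000000 − (-0.0160765)/(0.4454362) = 2.6360917

2.63609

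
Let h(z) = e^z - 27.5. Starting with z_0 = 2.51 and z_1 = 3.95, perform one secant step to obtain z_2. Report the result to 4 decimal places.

3.0621

h(2.51) = -15.195070, h(3.95) = 24.435367
z_2 = 3.950000 − 24.435367·(3.950000 − 2.510000) / (24.435367 − (-15.195070)) = 3.950000 − (35.186928)/(39.630437) = 3.062124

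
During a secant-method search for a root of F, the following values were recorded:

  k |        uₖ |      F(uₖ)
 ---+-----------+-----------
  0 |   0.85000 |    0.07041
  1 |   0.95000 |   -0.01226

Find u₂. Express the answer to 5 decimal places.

u₂ = 0.95000 − (-0.01226)·(0.95000 − 0.85000) / (-0.01226 − 0.07041)
   = 0.95000 − (-0.0012260)/(-0.0826700) = 0.9351700

0.93517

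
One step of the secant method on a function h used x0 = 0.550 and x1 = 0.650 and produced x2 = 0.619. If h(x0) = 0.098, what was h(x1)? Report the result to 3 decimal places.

-0.044

The secant line through (0.550, 0.098) and (0.650, h(x1)) crosses zero at x2 = 0.619.
So (0.550, 0.098), (0.650, h(x1)), (0.619, 0) are collinear:
h(x1) = 0.098 · (0.650 − 0.619) / (0.550 − 0.619) = 0.098 · (0.03100)/(-0.06900) = -0.04403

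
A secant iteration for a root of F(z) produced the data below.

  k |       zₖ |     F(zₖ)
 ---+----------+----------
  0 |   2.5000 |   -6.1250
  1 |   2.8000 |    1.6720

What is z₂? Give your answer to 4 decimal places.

2.7357

z₂ = 2.8000 − 1.6720·(2.8000 − 2.5000) / (1.6720 − (-6.1250))
   = 2.8000 − (0.501600)/(7.797000) = 2.735668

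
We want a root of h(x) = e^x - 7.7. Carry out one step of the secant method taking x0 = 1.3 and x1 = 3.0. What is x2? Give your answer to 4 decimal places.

h(1.3) = -4.030703, h(3.0) = 12.385537
x2 = 3.000000 − 12.385537·(3.000000 − 1.300000) / (12.385537 − (-4.030703)) = 3.000000 − (21.055413)/(16.416240) = 1.717403

1.7174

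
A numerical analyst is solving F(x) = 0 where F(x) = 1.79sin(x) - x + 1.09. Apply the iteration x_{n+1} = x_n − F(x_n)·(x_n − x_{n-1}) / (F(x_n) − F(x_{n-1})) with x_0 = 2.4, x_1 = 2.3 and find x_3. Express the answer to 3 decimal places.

2.356

F(2.4) = -0.10092, F(2.3) = 0.12481
x_2 = 2.30000 − 0.12481·(2.30000 − 2.40000) / (0.12481 − (-0.10092)) = 2.30000 − (-0.01248)/(0.22573) = 2.35529
F(2.35529) = 0.00157
x_3 = 2.35529 − 0.00157·(2.35529 − 2.30000) / (0.00157 − 0.12481) = 2.35529 − (0.00009)/(-0.12324) = 2.35600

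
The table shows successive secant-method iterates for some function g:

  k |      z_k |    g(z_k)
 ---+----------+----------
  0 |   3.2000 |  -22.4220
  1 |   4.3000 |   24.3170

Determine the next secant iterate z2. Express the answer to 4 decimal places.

3.7277

z2 = 4.3000 − 24.3170·(4.3000 − 3.2000) / (24.3170 − (-22.4220))
   = 4.3000 − (26.748700)/(46.739000) = 3.727701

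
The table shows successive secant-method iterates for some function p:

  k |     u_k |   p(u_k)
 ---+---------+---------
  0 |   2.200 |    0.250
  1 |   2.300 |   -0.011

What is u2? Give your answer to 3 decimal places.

2.296

u2 = 2.300 − (-0.011)·(2.300 − 2.200) / (-0.011 − 0.250)
   = 2.300 − (-0.00110)/(-0.26100) = 2.29579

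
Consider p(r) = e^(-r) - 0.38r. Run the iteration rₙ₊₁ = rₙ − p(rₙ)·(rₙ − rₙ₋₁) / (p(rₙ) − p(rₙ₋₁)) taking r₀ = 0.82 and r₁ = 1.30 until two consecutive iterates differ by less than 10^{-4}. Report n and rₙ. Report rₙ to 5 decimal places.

p(0.82) = 0.1288317, p(1.30) = -0.2214682
r₂ = 1.3000000 − (-0.2214682)·(0.4800000)/(-0.3502999) = 0.9965322;  |Δ| = 0.3034678
p(0.9965322) = -0.0095248
r₃ = 0.9965322 − (-0.0095248)·(-0.3034678)/(0.2119434) = 0.9828942;  |Δ| = 0.0136380
p(0.9828942) = 0.0007267
r₄ = 0.9828942 − 0.0007267·(-0.0136380)/(0.0102515) = 0.9838609;  |Δ| = 0.0009667
p(0.9838609) = -0.0000023
r₅ = 0.9838609 − (-0.0000023)·(0.0009667)/(-0.0007289) = 0.9838579;  |Δ| = 0.0000030
|r₅ − r₄| = 0.0000030 < 10^{-4}

n = 5, rₙ = 0.98386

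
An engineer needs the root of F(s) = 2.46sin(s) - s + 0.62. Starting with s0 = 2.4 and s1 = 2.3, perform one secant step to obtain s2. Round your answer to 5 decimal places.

F(2.4) = -0.1183606, F(2.3) = 0.1544348
s2 = 2.3000000 − 0.1544348·(2.3000000 − 2.4000000) / (0.1544348 − (-0.1183606)) = 2.3000000 − (-0.0154435)/(0.2727954) = 2.3566120

2.35661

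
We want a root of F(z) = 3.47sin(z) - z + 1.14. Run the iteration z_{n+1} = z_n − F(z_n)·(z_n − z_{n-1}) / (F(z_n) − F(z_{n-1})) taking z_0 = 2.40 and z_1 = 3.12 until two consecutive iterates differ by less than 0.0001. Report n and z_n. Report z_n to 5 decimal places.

F(2.40) = 1.0838572, F(3.12) = -1.9050793
z_2 = 3.1200000 − (-1.9050793)·(0.7200000)/(-2.9889366) = 2.6610886;  |Δ| = 0.4589114
F(2.6610886) = 0.0828364
z_3 = 2.6610886 − 0.0828364·(-0.4589114)/(1.9879157) = 2.6802114;  |Δ| = 0.0191228
F(2.6802114) = 0.0045817
z_4 = 2.6802114 − 0.0045817·(0.0191228)/(-0.0782547) = 2.6813310;  |Δ| = 0.0011196
F(2.6813310) = -0.0000177
z_5 = 2.6813310 − (-0.0000177)·(0.0011196)/(-0.0045995) = 2.6813267;  |Δ| = 0.0000043
|z_5 − z_4| = 0.0000043 < 0.0001

n = 5, z_n = 2.68133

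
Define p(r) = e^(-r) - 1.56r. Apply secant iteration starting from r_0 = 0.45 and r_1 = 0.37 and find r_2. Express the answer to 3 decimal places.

p(0.45) = -0.06437, p(0.37) = 0.11353
r_2 = 0.37000 − 0.11353·(0.37000 − 0.45000) / (0.11353 − (-0.06437)) = 0.37000 − (-0.00908)/(0.17791) = 0.42105

0.421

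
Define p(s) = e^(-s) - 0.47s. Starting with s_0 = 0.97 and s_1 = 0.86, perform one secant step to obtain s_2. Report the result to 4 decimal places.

0.8818

p(0.97) = -0.076817, p(0.86) = 0.018962
s_2 = 0.860000 − 0.018962·(0.860000 − 0.970000) / (0.018962 − (-0.076817)) = 0.860000 − (-0.002086)/(0.095779) = 0.881778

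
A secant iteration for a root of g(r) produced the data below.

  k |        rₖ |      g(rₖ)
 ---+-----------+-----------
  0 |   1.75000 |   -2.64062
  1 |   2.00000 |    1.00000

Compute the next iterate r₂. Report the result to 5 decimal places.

r₂ = 2.00000 − 1.00000·(2.00000 − 1.75000) / (1.00000 − (-2.64062))
   = 2.00000 − (0.2500000)/(3.6406200) = 1.9313304

1.93133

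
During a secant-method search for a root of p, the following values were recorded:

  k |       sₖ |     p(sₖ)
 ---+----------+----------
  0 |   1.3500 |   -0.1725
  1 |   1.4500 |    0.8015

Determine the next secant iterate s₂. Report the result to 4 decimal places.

s₂ = 1.4500 − 0.8015·(1.4500 − 1.3500) / (0.8015 − (-0.1725))
   = 1.4500 − (0.080150)/(0.974000) = 1.367710

1.3677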